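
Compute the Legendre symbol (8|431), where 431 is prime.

1

Euler's criterion: (8/431) ≡ 8^215 (mod 431).
8^2 ≡ 64 (mod 431)
8^4 ≡ 217 (mod 431)
8^8 ≡ 110 (mod 431)
8^16 ≡ 32 (mod 431)
8^32 ≡ 162 (mod 431)
8^64 ≡ 384 (mod 431)
8^128 ≡ 54 (mod 431)
8^215 = 8^(128+64+16+4+2+1) ≡ 1 (mod 431).
Result is 1, so (8/431) = 1.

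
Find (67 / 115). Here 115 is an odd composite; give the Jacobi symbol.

1

Reciprocity: 67 ≡ 3 and 115 ≡ 3 (mod 4), so (67/115) = −(115/67).
Reduce top mod 67: now compute (48/67).
Pull out 2^4: since 67 ≡ 3 (mod 8), (2/67) = -1, so (2/67)^4 = +1.
Reciprocity: 3 ≡ 3 and 67 ≡ 3 (mod 4), so (3/67) = −(67/3).
Reduce top mod 3: now compute (1/3).
Reached (1/3) = 1. Collecting the sign flips along the way, the symbol is +1.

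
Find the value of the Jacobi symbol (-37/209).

First reduce: -37 ≡ 172 (mod 209).
Pull out 2^2: since 209 ≡ 1 (mod 8), (2/209) = +1, so (2/209)^2 = +1.
Reciprocity: 43 ≡ 3 and 209 ≡ 1 (mod 4), so (43/209) = +(209/43).
Reduce top mod 43: now compute (37/43).
Reciprocity: 37 ≡ 1 and 43 ≡ 3 (mod 4), so (37/43) = +(43/37).
Reduce top mod 37: now compute (6/37).
Pull out 2: since 37 ≡ 5 (mod 8), (2/37) = -1.
Reciprocity: 3 ≡ 3 and 37 ≡ 1 (mod 4), so (3/37) = +(37/3).
Reduce top mod 3: now compute (1/3).
Reached (1/3) = 1. Collecting the sign flips along the way, the symbol is -1.

-1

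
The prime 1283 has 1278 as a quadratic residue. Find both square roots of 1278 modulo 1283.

62, 1221

Since 1283 ≡ 3 (mod 4), a square root of 1278 is 1278^((1283+1)/4) = 1278^321 mod 1283.
Repeated squaring: 1278^2≡25, 1278^4≡625, 1278^8≡593, 1278^16≡107, 1278^32≡1185, 1278^64≡623, 1278^128≡663, 1278^256≡783 (mod 1283).
1278^321 = 1278^(256+64+1) ≡ 1221 (mod 1283).
Check: 1221² = 1490841 ≡ 1278 (mod 1283). The two roots are 62 and 1221.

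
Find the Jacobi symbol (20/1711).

Pull out 2^2: since 1711 ≡ 7 (mod 8), (2/1711) = +1, so (2/1711)^2 = +1.
Reciprocity: 5 ≡ 1 and 1711 ≡ 3 (mod 4), so (5/1711) = +(1711/5).
Reduce top mod 5: now compute (1/5).
Reached (1/5) = 1. Collecting the sign flips along the way, the symbol is +1.

1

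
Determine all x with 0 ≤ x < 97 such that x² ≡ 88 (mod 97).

97 ≡ 1 (mod 4), so we find a root by search.
Trying successive values, 31² = 961 ≡ 88 (mod 97). The other root is 97 − 31 = 66.

31, 66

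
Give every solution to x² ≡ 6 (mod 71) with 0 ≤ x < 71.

19, 52

Since 71 ≡ 3 (mod 4), a square root of 6 is 6^((71+1)/4) = 6^18 mod 71.
Repeated squaring: 6^2≡36, 6^4≡18, 6^8≡40, 6^16≡38 (mod 71).
6^18 = 6^(16+2) ≡ 19 (mod 71).
Check: 19² = 361 ≡ 6 (mod 71). The two roots are 19 and 52.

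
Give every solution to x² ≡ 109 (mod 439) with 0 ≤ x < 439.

Since 439 ≡ 3 (mod 4), a square root of 109 is 109^((439+1)/4) = 109^110 mod 439.
Repeated squaring: 109^2≡28, 109^4≡345, 109^8≡56, 109^16≡63, 109^32≡18, 109^64≡324 (mod 439).
109^110 = 109^(64+32+8+4+2) ≡ 391 (mod 439).
Check: 391² = 152881 ≡ 109 (mod 439). The two roots are 48 and 391.

48, 391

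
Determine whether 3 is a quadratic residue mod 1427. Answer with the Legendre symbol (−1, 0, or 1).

Reciprocity: 3 ≡ 3 and 1427 ≡ 3 (mod 4), so (3/1427) = −(1427/3).
Reduce top mod 3: now compute (2/3).
Pull out 2: since 3 ≡ 3 (mod 8), (2/3) = -1.
Reached (1/3) = 1. Collecting the sign flips along the way, the symbol is +1.

1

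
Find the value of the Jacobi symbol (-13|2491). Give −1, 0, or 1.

First reduce: -13 ≡ 2478 (mod 2491).
Pull out 2: since 2491 ≡ 3 (mod 8), (2/2491) = -1.
Reciprocity: 1239 ≡ 3 and 2491 ≡ 3 (mod 4), so (1239/2491) = −(2491/1239).
Reduce top mod 1239: now compute (13/1239).
Reciprocity: 13 ≡ 1 and 1239 ≡ 3 (mod 4), so (13/1239) = +(1239/13).
Reduce top mod 13: now compute (4/13).
Pull out 2^2: since 13 ≡ 5 (mod 8), (2/13) = -1, so (2/13)^2 = +1.
Reached (1/13) = 1. Collecting the sign flips along the way, the symbol is +1.

1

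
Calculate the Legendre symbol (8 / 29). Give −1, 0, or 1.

Euler's criterion: (8/29) ≡ 8^14 (mod 29).
8^2 ≡ 6 (mod 29)
8^4 ≡ 7 (mod 29)
8^8 ≡ 20 (mod 29)
8^14 = 8^(8+4+2) ≡ 28 (mod 29).
Result is 28 ≡ −1, so (8/29) = −1.

-1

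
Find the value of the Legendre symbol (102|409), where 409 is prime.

1

Pull out 2: since 409 ≡ 1 (mod 8), (2/409) = +1.
Reciprocity: 51 ≡ 3 and 409 ≡ 1 (mod 4), so (51/409) = +(409/51).
Reduce top mod 51: now compute (1/51).
Reached (1/51) = 1. Collecting the sign flips along the way, the symbol is +1.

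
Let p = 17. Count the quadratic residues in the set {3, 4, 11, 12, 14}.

(3/17) = -1 → non-residue.
(4/17) = +1 → QR.
(11/17) = -1 → non-residue.
(12/17) = -1 → non-residue.
(14/17) = -1 → non-residue.
Total quadratic residues among the 5: 1.

1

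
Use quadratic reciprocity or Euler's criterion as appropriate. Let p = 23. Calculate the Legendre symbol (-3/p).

First reduce: -3 ≡ 20 (mod 23).
Pull out 2^2: since 23 ≡ 7 (mod 8), (2/23) = +1, so (2/23)^2 = +1.
Reciprocity: 5 ≡ 1 and 23 ≡ 3 (mod 4), so (5/23) = +(23/5).
Reduce top mod 5: now compute (3/5).
Reciprocity: 3 ≡ 3 and 5 ≡ 1 (mod 4), so (3/5) = +(5/3).
Reduce top mod 3: now compute (2/3).
Pull out 2: since 3 ≡ 3 (mod 8), (2/3) = -1.
Reached (1/3) = 1. Collecting the sign flips along the way, the symbol is -1.

-1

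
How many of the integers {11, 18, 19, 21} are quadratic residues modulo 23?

(11/23) = -1 → non-residue.
(18/23) = +1 → QR.
(19/23) = -1 → non-residue.
(21/23) = -1 → non-residue.
Total quadratic residues among the 4: 1.

1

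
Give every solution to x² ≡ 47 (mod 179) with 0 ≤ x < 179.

88, 91

Since 179 ≡ 3 (mod 4), a square root of 47 is 47^((179+1)/4) = 47^45 mod 179.
Repeated squaring: 47^2≡61, 47^4≡141, 47^8≡12, 47^16≡144, 47^32≡151 (mod 179).
47^45 = 47^(32+8+4+1) ≡ 88 (mod 179).
Check: 88² = 7744 ≡ 47 (mod 179). The two roots are 88 and 91.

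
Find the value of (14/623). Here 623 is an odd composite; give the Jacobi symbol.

0

Pull out 2: since 623 ≡ 7 (mod 8), (2/623) = +1.
Reciprocity: 7 ≡ 3 and 623 ≡ 3 (mod 4), so (7/623) = −(623/7).
Reduce top mod 7: now compute (0/7).
Top reduces to 0: gcd > 1, so the symbol is 0.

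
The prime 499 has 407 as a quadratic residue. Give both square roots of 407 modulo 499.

126, 373

Since 499 ≡ 3 (mod 4), a square root of 407 is 407^((499+1)/4) = 407^125 mod 499.
Repeated squaring: 407^2≡480, 407^4≡361, 407^8≡82, 407^16≡237, 407^32≡281, 407^64≡119 (mod 499).
407^125 = 407^(64+32+16+8+4+1) ≡ 126 (mod 499).
Check: 126² = 15876 ≡ 407 (mod 499). The two roots are 126 and 373.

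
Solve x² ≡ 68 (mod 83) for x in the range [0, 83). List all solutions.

Since 83 ≡ 3 (mod 4), a square root of 68 is 68^((83+1)/4) = 68^21 mod 83.
Repeated squaring: 68^2≡59, 68^4≡78, 68^8≡25, 68^16≡44 (mod 83).
68^21 = 68^(16+4+1) ≡ 63 (mod 83).
Check: 63² = 3969 ≡ 68 (mod 83). The two roots are 20 and 63.

20, 63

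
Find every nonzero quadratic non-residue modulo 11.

Square k = 1,…,5 (k and 11−k give the same square):
1²=1, 2²=4, 3²=9, 4²≡5, 5²≡3 (mod 11).
The residues are {1, 3, 4, 5, 9}; the non-residues are the remaining 5 nonzero classes.

2 6 7 8 10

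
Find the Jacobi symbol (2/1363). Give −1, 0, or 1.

Pull out 2: since 1363 ≡ 3 (mod 8), (2/1363) = -1.
Reached (1/1363) = 1. Collecting the sign flips along the way, the symbol is -1.

-1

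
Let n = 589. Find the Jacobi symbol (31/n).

0

Reciprocity: 31 ≡ 3 and 589 ≡ 1 (mod 4), so (31/589) = +(589/31).
Reduce top mod 31: now compute (0/31).
Top reduces to 0: gcd > 1, so the symbol is 0.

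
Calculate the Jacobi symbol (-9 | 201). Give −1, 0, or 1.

First reduce: -9 ≡ 192 (mod 201).
Pull out 2^6: since 201 ≡ 1 (mod 8), (2/201) = +1, so (2/201)^6 = +1.
Reciprocity: 3 ≡ 3 and 201 ≡ 1 (mod 4), so (3/201) = +(201/3).
Reduce top mod 3: now compute (0/3).
Top reduces to 0: gcd > 1, so the symbol is 0.

0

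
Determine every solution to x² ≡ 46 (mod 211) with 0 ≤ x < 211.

62, 149

Since 211 ≡ 3 (mod 4), a square root of 46 is 46^((211+1)/4) = 46^53 mod 211.
Repeated squaring: 46^2≡6, 46^4≡36, 46^8≡30, 46^16≡56, 46^32≡182 (mod 211).
46^53 = 46^(32+16+4+1) ≡ 62 (mod 211).
Check: 62² = 3844 ≡ 46 (mod 211). The two roots are 62 and 149.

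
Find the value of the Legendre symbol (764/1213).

Pull out 2^2: since 1213 ≡ 5 (mod 8), (2/1213) = -1, so (2/1213)^2 = +1.
Reciprocity: 191 ≡ 3 and 1213 ≡ 1 (mod 4), so (191/1213) = +(1213/191).
Reduce top mod 191: now compute (67/191).
Reciprocity: 67 ≡ 3 and 191 ≡ 3 (mod 4), so (67/191) = −(191/67).
Reduce top mod 67: now compute (57/67).
Reciprocity: 57 ≡ 1 and 67 ≡ 3 (mod 4), so (57/67) = +(67/57).
Reduce top mod 57: now compute (10/57).
Pull out 2: since 57 ≡ 1 (mod 8), (2/57) = +1.
Reciprocity: 5 ≡ 1 and 57 ≡ 1 (mod 4), so (5/57) = +(57/5).
Reduce top mod 5: now compute (2/5).
Pull out 2: since 5 ≡ 5 (mod 8), (2/5) = -1.
Reached (1/5) = 1. Collecting the sign flips along the way, the symbol is +1.

1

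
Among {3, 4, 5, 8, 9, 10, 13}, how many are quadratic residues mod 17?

(3/17) = -1 → non-residue.
(4/17) = +1 → QR.
(5/17) = -1 → non-residue.
(8/17) = +1 → QR.
(9/17) = +1 → QR.
(10/17) = -1 → non-residue.
(13/17) = +1 → QR.
Total quadratic residues among the 7: 4.

4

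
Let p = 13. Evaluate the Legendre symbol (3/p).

1

Reciprocity: 3 ≡ 3 and 13 ≡ 1 (mod 4), so (3/13) = +(13/3).
Reduce top mod 3: now compute (1/3).
Reached (1/3) = 1. Collecting the sign flips along the way, the symbol is +1.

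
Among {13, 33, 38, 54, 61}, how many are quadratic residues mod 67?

(13/67) = -1 → non-residue.
(33/67) = +1 → QR.
(38/67) = -1 → non-residue.
(54/67) = +1 → QR.
(61/67) = -1 → non-residue.
Total quadratic residues among the 5: 2.

2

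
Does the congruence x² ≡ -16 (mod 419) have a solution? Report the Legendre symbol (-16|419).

First reduce: -16 ≡ 403 (mod 419).
Reciprocity: 403 ≡ 3 and 419 ≡ 3 (mod 4), so (403/419) = −(419/403).
Reduce top mod 403: now compute (16/403).
Pull out 2^4: since 403 ≡ 3 (mod 8), (2/403) = -1, so (2/403)^4 = +1.
Reached (1/403) = 1. Collecting the sign flips along the way, the symbol is -1.

-1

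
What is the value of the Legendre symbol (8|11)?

-1

Pull out 2^3: since 11 ≡ 3 (mod 8), (2/11) = -1, so (2/11)^3 = -1.
Reached (1/11) = 1. Collecting the sign flips along the way, the symbol is -1.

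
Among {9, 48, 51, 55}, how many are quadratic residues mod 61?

(9/61) = +1 → QR.
(48/61) = +1 → QR.
(51/61) = -1 → non-residue.
(55/61) = -1 → non-residue.
Total quadratic residues among the 4: 2.

2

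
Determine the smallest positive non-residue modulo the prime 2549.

2

(2/2549) = −1, so 2 is the smallest positive non-residue mod 2549.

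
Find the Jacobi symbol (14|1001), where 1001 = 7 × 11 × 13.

0

Pull out 2: since 1001 ≡ 1 (mod 8), (2/1001) = +1.
Reciprocity: 7 ≡ 3 and 1001 ≡ 1 (mod 4), so (7/1001) = +(1001/7).
Reduce top mod 7: now compute (0/7).
Top reduces to 0: gcd > 1, so the symbol is 0.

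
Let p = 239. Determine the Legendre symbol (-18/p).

-1

Euler's criterion: (-18/239) ≡ 221^119 (mod 239).
221^2 ≡ 85 (mod 239)
221^4 ≡ 55 (mod 239)
221^8 ≡ 157 (mod 239)
221^16 ≡ 32 (mod 239)
221^32 ≡ 68 (mod 239)
221^64 ≡ 83 (mod 239)
221^119 = 221^(64+32+16+4+2+1) ≡ 238 (mod 239).
Result is 238 ≡ −1, so (-18/239) = −1.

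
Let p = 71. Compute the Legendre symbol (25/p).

Euler's criterion: (25/71) ≡ 25^35 (mod 71).
25^2 ≡ 57 (mod 71)
25^4 ≡ 54 (mod 71)
25^8 ≡ 5 (mod 71)
25^16 ≡ 25 (mod 71)
25^32 ≡ 57 (mod 71)
25^35 = 25^(32+2+1) ≡ 1 (mod 71).
Result is 1, so (25/71) = 1.

1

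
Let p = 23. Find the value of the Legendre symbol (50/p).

1

First reduce: 50 ≡ 4 (mod 23).
Pull out 2^2: since 23 ≡ 7 (mod 8), (2/23) = +1, so (2/23)^2 = +1.
Reached (1/23) = 1. Collecting the sign flips along the way, the symbol is +1.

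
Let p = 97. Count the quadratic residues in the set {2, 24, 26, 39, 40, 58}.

(2/97) = +1 → QR.
(24/97) = +1 → QR.
(26/97) = -1 → non-residue.
(39/97) = -1 → non-residue.
(40/97) = -1 → non-residue.
(58/97) = -1 → non-residue.
Total quadratic residues among the 6: 2.

2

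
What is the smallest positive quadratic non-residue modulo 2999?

17

(2/2999) = +1, so 2 is a residue.
(3/2999) = +1, so 3 is a residue.
(4/2999) = +1, so 4 is a residue.
(5/2999) = +1, so 5 is a residue.
(6/2999) = +1, so 6 is a residue.
(7/2999) = +1, so 7 is a residue.
(8/2999) = +1, so 8 is a residue.
(9/2999) = +1, so 9 is a residue.
(10/2999) = +1, so 10 is a residue.
(11/2999) = +1, so 11 is a residue.
(12/2999) = +1, so 12 is a residue.
(13/2999) = +1, so 13 is a residue.
(14/2999) = +1, so 14 is a residue.
(15/2999) = +1, so 15 is a residue.
(16/2999) = +1, so 16 is a residue.
(17/2999) = −1, so 17 is the smallest positive non-residue mod 2999.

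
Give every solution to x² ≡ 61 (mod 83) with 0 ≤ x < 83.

Since 83 ≡ 3 (mod 4), a square root of 61 is 61^((83+1)/4) = 61^21 mod 83.
Repeated squaring: 61^2≡69, 61^4≡30, 61^8≡70, 61^16≡3 (mod 83).
61^21 = 61^(16+4+1) ≡ 12 (mod 83).
Check: 12² = 144 ≡ 61 (mod 83). The two roots are 12 and 71.

12, 71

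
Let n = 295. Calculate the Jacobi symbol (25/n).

Reciprocity: 25 ≡ 1 and 295 ≡ 3 (mod 4), so (25/295) = +(295/25).
Reduce top mod 25: now compute (20/25).
Pull out 2^2: since 25 ≡ 1 (mod 8), (2/25) = +1, so (2/25)^2 = +1.
Reciprocity: 5 ≡ 1 and 25 ≡ 1 (mod 4), so (5/25) = +(25/5).
Reduce top mod 5: now compute (0/5).
Top reduces to 0: gcd > 1, so the symbol is 0.

0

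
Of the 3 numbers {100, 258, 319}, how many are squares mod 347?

(100/347) = +1 → QR.
(258/347) = -1 → non-residue.
(319/347) = +1 → QR.
Total quadratic residues among the 3: 2.

2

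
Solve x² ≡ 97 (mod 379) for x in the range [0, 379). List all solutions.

188, 191

Since 379 ≡ 3 (mod 4), a square root of 97 is 97^((379+1)/4) = 97^95 mod 379.
Repeated squaring: 97^2≡313, 97^4≡187, 97^8≡101, 97^16≡347, 97^32≡266, 97^64≡262 (mod 379).
97^95 = 97^(64+16+8+4+2+1) ≡ 191 (mod 379).
Check: 191² = 36481 ≡ 97 (mod 379). The two roots are 188 and 191.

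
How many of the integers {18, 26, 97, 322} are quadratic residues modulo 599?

3

(18/599) = +1 → QR.
(26/599) = +1 → QR.
(97/599) = -1 → non-residue.
(322/599) = +1 → QR.
Total quadratic residues among the 4: 3.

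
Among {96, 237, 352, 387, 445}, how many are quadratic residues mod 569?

(96/569) = -1 → non-residue.
(237/569) = -1 → non-residue.
(352/569) = -1 → non-residue.
(387/569) = +1 → QR.
(445/569) = -1 → non-residue.
Total quadratic residues among the 5: 1.

1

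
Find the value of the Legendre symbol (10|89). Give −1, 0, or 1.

Pull out 2: since 89 ≡ 1 (mod 8), (2/89) = +1.
Reciprocity: 5 ≡ 1 and 89 ≡ 1 (mod 4), so (5/89) = +(89/5).
Reduce top mod 5: now compute (4/5).
Pull out 2^2: since 5 ≡ 5 (mod 8), (2/5) = -1, so (2/5)^2 = +1.
Reached (1/5) = 1. Collecting the sign flips along the way, the symbol is +1.

1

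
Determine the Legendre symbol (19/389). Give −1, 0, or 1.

1

Reciprocity: 19 ≡ 3 and 389 ≡ 1 (mod 4), so (19/389) = +(389/19).
Reduce top mod 19: now compute (9/19).
Reciprocity: 9 ≡ 1 and 19 ≡ 3 (mod 4), so (9/19) = +(19/9).
Reduce top mod 9: now compute (1/9).
Reached (1/9) = 1. Collecting the sign flips along the way, the symbol is +1.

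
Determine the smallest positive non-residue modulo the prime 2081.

3

(2/2081) = +1, so 2 is a residue.
(3/2081) = −1, so 3 is the smallest positive non-residue mod 2081.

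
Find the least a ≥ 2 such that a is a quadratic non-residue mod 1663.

3

(2/1663) = +1, so 2 is a residue.
(3/1663) = −1, so 3 is the smallest positive non-residue mod 1663.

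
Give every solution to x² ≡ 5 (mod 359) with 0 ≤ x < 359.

148, 211

Since 359 ≡ 3 (mod 4), a square root of 5 is 5^((359+1)/4) = 5^90 mod 359.
Repeated squaring: 5^2≡25, 5^4≡266, 5^8≡33, 5^16≡12, 5^32≡144, 5^64≡273 (mod 359).
5^90 = 5^(64+16+8+2) ≡ 148 (mod 359).
Check: 148² = 21904 ≡ 5 (mod 359). The two roots are 148 and 211.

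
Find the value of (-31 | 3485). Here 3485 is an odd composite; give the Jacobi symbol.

-1

First reduce: -31 ≡ 3454 (mod 3485).
Pull out 2: since 3485 ≡ 5 (mod 8), (2/3485) = -1.
Reciprocity: 1727 ≡ 3 and 3485 ≡ 1 (mod 4), so (1727/3485) = +(3485/1727).
Reduce top mod 1727: now compute (31/1727).
Reciprocity: 31 ≡ 3 and 1727 ≡ 3 (mod 4), so (31/1727) = −(1727/31).
Reduce top mod 31: now compute (22/31).
Pull out 2: since 31 ≡ 7 (mod 8), (2/31) = +1.
Reciprocity: 11 ≡ 3 and 31 ≡ 3 (mod 4), so (11/31) = −(31/11).
Reduce top mod 11: now compute (9/11).
Reciprocity: 9 ≡ 1 and 11 ≡ 3 (mod 4), so (9/11) = +(11/9).
Reduce top mod 9: now compute (2/9).
Pull out 2: since 9 ≡ 1 (mod 8), (2/9) = +1.
Reached (1/9) = 1. Collecting the sign flips along the way, the symbol is -1.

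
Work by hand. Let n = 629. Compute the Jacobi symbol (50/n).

-1

Pull out 2: since 629 ≡ 5 (mod 8), (2/629) = -1.
Reciprocity: 25 ≡ 1 and 629 ≡ 1 (mod 4), so (25/629) = +(629/25).
Reduce top mod 25: now compute (4/25).
Pull out 2^2: since 25 ≡ 1 (mod 8), (2/25) = +1, so (2/25)^2 = +1.
Reached (1/25) = 1. Collecting the sign flips along the way, the symbol is -1.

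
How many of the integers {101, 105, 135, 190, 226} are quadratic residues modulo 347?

1

(101/347) = -1 → non-residue.
(105/347) = +1 → QR.
(135/347) = -1 → non-residue.
(190/347) = -1 → non-residue.
(226/347) = -1 → non-residue.
Total quadratic residues among the 5: 1.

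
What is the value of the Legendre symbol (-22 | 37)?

First reduce: -22 ≡ 15 (mod 37).
Reciprocity: 15 ≡ 3 and 37 ≡ 1 (mod 4), so (15/37) = +(37/15).
Reduce top mod 15: now compute (7/15).
Reciprocity: 7 ≡ 3 and 15 ≡ 3 (mod 4), so (7/15) = −(15/7).
Reduce top mod 7: now compute (1/7).
Reached (1/7) = 1. Collecting the sign flips along the way, the symbol is -1.

-1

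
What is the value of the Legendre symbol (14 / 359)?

-1

Pull out 2: since 359 ≡ 7 (mod 8), (2/359) = +1.
Reciprocity: 7 ≡ 3 and 359 ≡ 3 (mod 4), so (7/359) = −(359/7).
Reduce top mod 7: now compute (2/7).
Pull out 2: since 7 ≡ 7 (mod 8), (2/7) = +1.
Reached (1/7) = 1. Collecting the sign flips along the way, the symbol is -1.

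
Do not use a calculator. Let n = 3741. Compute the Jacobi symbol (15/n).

0

Reciprocity: 15 ≡ 3 and 3741 ≡ 1 (mod 4), so (15/3741) = +(3741/15).
Reduce top mod 15: now compute (6/15).
Pull out 2: since 15 ≡ 7 (mod 8), (2/15) = +1.
Reciprocity: 3 ≡ 3 and 15 ≡ 3 (mod 4), so (3/15) = −(15/3).
Reduce top mod 3: now compute (0/3).
Top reduces to 0: gcd > 1, so the symbol is 0.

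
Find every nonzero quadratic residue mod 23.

Square k = 1,…,11 (k and 23−k give the same square):
1²=1, 2²=4, 3²=9, 4²=16, 5²≡2, 6²≡13, 7²≡3, 8²≡18, 9²≡12, 10²≡8, 11²≡6 (mod 23).
So the quadratic residues mod 23 are {1, 2, 3, 4, 6, 8, 9, 12, 13, 16, 18}.

1,2,3,4,6,8,9,12,13,16,18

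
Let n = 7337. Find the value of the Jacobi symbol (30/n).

Pull out 2: since 7337 ≡ 1 (mod 8), (2/7337) = +1.
Reciprocity: 15 ≡ 3 and 7337 ≡ 1 (mod 4), so (15/7337) = +(7337/15).
Reduce top mod 15: now compute (2/15).
Pull out 2: since 15 ≡ 7 (mod 8), (2/15) = +1.
Reached (1/15) = 1. Collecting the sign flips along the way, the symbol is +1.

1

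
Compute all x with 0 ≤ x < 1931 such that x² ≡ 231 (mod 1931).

760, 1171

Since 1931 ≡ 3 (mod 4), a square root of 231 is 231^((1931+1)/4) = 231^483 mod 1931.
Repeated squaring: 231^2≡1224, 231^4≡1651, 231^8≡1160, 231^16≡1624, 231^32≡1561, 231^64≡1730, 231^128≡1781, 231^256≡1259 (mod 1931).
231^483 = 231^(256+128+64+32+2+1) ≡ 1171 (mod 1931).
Check: 1171² = 1371241 ≡ 231 (mod 1931). The two roots are 760 and 1171.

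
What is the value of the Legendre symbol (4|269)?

1

Pull out 2^2: since 269 ≡ 5 (mod 8), (2/269) = -1, so (2/269)^2 = +1.
Reached (1/269) = 1. Collecting the sign flips along the way, the symbol is +1.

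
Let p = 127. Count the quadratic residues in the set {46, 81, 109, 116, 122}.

(46/127) = -1 → non-residue.
(81/127) = +1 → QR.
(109/127) = -1 → non-residue.
(116/127) = -1 → non-residue.
(122/127) = +1 → QR.
Total quadratic residues among the 5: 2.

2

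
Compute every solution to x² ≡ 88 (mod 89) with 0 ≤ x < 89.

89 ≡ 1 (mod 4), so we find a root by search.
Trying successive values, 34² = 1156 ≡ 88 (mod 89). The other root is 89 − 34 = 55.

34, 55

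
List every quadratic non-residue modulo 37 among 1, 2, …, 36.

2, 5, 6, 8, 13, 14, 15, 17, 18, 19, 20, 22, 23, 24, 29, 31, 32, 35

Square k = 1,…,18 (k and 37−k give the same square):
1²=1, 2²=4, 3²=9, 4²=16, 5²=25, 6²=36, 7²≡12, 8²≡27, 9²≡7, 10²≡26, 11²≡10, 12²≡33, 13²≡21, 14²≡11, 15²≡3, 16²≡34, 17²≡30, 18²≡28 (mod 37).
The residues are {1, 3, 4, 7, 9, 10, 11, 12, 16, 21, 25, 26, 27, 28, 30, 33, 34, 36}; the non-residues are the remaining 18 nonzero classes.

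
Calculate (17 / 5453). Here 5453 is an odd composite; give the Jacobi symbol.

1

Reciprocity: 17 ≡ 1 and 5453 ≡ 1 (mod 4), so (17/5453) = +(5453/17).
Reduce top mod 17: now compute (13/17).
Reciprocity: 13 ≡ 1 and 17 ≡ 1 (mod 4), so (13/17) = +(17/13).
Reduce top mod 13: now compute (4/13).
Pull out 2^2: since 13 ≡ 5 (mod 8), (2/13) = -1, so (2/13)^2 = +1.
Reached (1/13) = 1. Collecting the sign flips along the way, the symbol is +1.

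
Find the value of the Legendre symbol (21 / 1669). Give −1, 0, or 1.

Reciprocity: 21 ≡ 1 and 1669 ≡ 1 (mod 4), so (21/1669) = +(1669/21).
Reduce top mod 21: now compute (10/21).
Pull out 2: since 21 ≡ 5 (mod 8), (2/21) = -1.
Reciprocity: 5 ≡ 1 and 21 ≡ 1 (mod 4), so (5/21) = +(21/5).
Reduce top mod 5: now compute (1/5).
Reached (1/5) = 1. Collecting the sign flips along the way, the symbol is -1.

-1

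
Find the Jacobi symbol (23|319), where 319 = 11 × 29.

Reciprocity: 23 ≡ 3 and 319 ≡ 3 (mod 4), so (23/319) = −(319/23).
Reduce top mod 23: now compute (20/23).
Pull out 2^2: since 23 ≡ 7 (mod 8), (2/23) = +1, so (2/23)^2 = +1.
Reciprocity: 5 ≡ 1 and 23 ≡ 3 (mod 4), so (5/23) = +(23/5).
Reduce top mod 5: now compute (3/5).
Reciprocity: 3 ≡ 3 and 5 ≡ 1 (mod 4), so (3/5) = +(5/3).
Reduce top mod 3: now compute (2/3).
Pull out 2: since 3 ≡ 3 (mod 8), (2/3) = -1.
Reached (1/3) = 1. Collecting the sign flips along the way, the symbol is +1.

1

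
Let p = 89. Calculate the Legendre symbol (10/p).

Pull out 2: since 89 ≡ 1 (mod 8), (2/89) = +1.
Reciprocity: 5 ≡ 1 and 89 ≡ 1 (mod 4), so (5/89) = +(89/5).
Reduce top mod 5: now compute (4/5).
Pull out 2^2: since 5 ≡ 5 (mod 8), (2/5) = -1, so (2/5)^2 = +1.
Reached (1/5) = 1. Collecting the sign flips along the way, the symbol is +1.

1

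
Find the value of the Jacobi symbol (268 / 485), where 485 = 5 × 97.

1

Pull out 2^2: since 485 ≡ 5 (mod 8), (2/485) = -1, so (2/485)^2 = +1.
Reciprocity: 67 ≡ 3 and 485 ≡ 1 (mod 4), so (67/485) = +(485/67).
Reduce top mod 67: now compute (16/67).
Pull out 2^4: since 67 ≡ 3 (mod 8), (2/67) = -1, so (2/67)^4 = +1.
Reached (1/67) = 1. Collecting the sign flips along the way, the symbol is +1.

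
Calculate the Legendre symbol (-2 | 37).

-1

First reduce: -2 ≡ 35 (mod 37).
Reciprocity: 35 ≡ 3 and 37 ≡ 1 (mod 4), so (35/37) = +(37/35).
Reduce top mod 35: now compute (2/35).
Pull out 2: since 35 ≡ 3 (mod 8), (2/35) = -1.
Reached (1/35) = 1. Collecting the sign flips along the way, the symbol is -1.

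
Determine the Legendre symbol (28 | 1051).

Euler's criterion: (28/1051) ≡ 28^525 (mod 1051).
28^2 ≡ 784 (mod 1051)
28^4 ≡ 872 (mod 1051)
28^8 ≡ 511 (mod 1051)
28^16 ≡ 473 (mod 1051)
28^32 ≡ 917 (mod 1051)
28^64 ≡ 89 (mod 1051)
28^128 ≡ 564 (mod 1051)
28^256 ≡ 694 (mod 1051)
28^512 ≡ 278 (mod 1051)
28^525 = 28^(512+8+4+1) ≡ 1050 (mod 1051).
Result is 1050 ≡ −1, so (28/1051) = −1.

-1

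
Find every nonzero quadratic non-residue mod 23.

5,7,10,11,14,15,17,19,20,21,22

Square k = 1,…,11 (k and 23−k give the same square):
1²=1, 2²=4, 3²=9, 4²=16, 5²≡2, 6²≡13, 7²≡3, 8²≡18, 9²≡12, 10²≡8, 11²≡6 (mod 23).
The residues are {1, 2, 3, 4, 6, 8, 9, 12, 13, 16, 18}; the non-residues are the remaining 11 nonzero classes.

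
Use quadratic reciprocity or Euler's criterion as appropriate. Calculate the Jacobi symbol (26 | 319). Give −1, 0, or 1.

Pull out 2: since 319 ≡ 7 (mod 8), (2/319) = +1.
Reciprocity: 13 ≡ 1 and 319 ≡ 3 (mod 4), so (13/319) = +(319/13).
Reduce top mod 13: now compute (7/13).
Reciprocity: 7 ≡ 3 and 13 ≡ 1 (mod 4), so (7/13) = +(13/7).
Reduce top mod 7: now compute (6/7).
Pull out 2: since 7 ≡ 7 (mod 8), (2/7) = +1.
Reciprocity: 3 ≡ 3 and 7 ≡ 3 (mod 4), so (3/7) = −(7/3).
Reduce top mod 3: now compute (1/3).
Reached (1/3) = 1. Collecting the sign flips along the way, the symbol is -1.

-1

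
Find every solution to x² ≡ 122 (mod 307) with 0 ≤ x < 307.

Since 307 ≡ 3 (mod 4), a square root of 122 is 122^((307+1)/4) = 122^77 mod 307.
Repeated squaring: 122^2≡148, 122^4≡107, 122^8≡90, 122^16≡118, 122^32≡109, 122^64≡215 (mod 307).
122^77 = 122^(64+8+4+1) ≡ 212 (mod 307).
Check: 212² = 44944 ≡ 122 (mod 307). The two roots are 95 and 212.

95, 212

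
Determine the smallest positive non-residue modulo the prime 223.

3

(2/223) = +1, so 2 is a residue.
(3/223) = −1, so 3 is the smallest positive non-residue mod 223.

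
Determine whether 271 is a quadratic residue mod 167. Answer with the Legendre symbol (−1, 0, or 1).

-1

First reduce: 271 ≡ 104 (mod 167).
Pull out 2^3: since 167 ≡ 7 (mod 8), (2/167) = +1, so (2/167)^3 = +1.
Reciprocity: 13 ≡ 1 and 167 ≡ 3 (mod 4), so (13/167) = +(167/13).
Reduce top mod 13: now compute (11/13).
Reciprocity: 11 ≡ 3 and 13 ≡ 1 (mod 4), so (11/13) = +(13/11).
Reduce top mod 11: now compute (2/11).
Pull out 2: since 11 ≡ 3 (mod 8), (2/11) = -1.
Reached (1/11) = 1. Collecting the sign flips along the way, the symbol is -1.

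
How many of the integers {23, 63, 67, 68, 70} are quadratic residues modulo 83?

(23/83) = +1 → QR.
(63/83) = +1 → QR.
(67/83) = -1 → non-residue.
(68/83) = +1 → QR.
(70/83) = +1 → QR.
Total quadratic residues among the 5: 4.

4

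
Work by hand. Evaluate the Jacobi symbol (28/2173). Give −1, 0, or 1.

-1

Pull out 2^2: since 2173 ≡ 5 (mod 8), (2/2173) = -1, so (2/2173)^2 = +1.
Reciprocity: 7 ≡ 3 and 2173 ≡ 1 (mod 4), so (7/2173) = +(2173/7).
Reduce top mod 7: now compute (3/7).
Reciprocity: 3 ≡ 3 and 7 ≡ 3 (mod 4), so (3/7) = −(7/3).
Reduce top mod 3: now compute (1/3).
Reached (1/3) = 1. Collecting the sign flips along the way, the symbol is -1.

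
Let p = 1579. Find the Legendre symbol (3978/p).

First reduce: 3978 ≡ 820 (mod 1579).
Pull out 2^2: since 1579 ≡ 3 (mod 8), (2/1579) = -1, so (2/1579)^2 = +1.
Reciprocity: 205 ≡ 1 and 1579 ≡ 3 (mod 4), so (205/1579) = +(1579/205).
Reduce top mod 205: now compute (144/205).
Pull out 2^4: since 205 ≡ 5 (mod 8), (2/205) = -1, so (2/205)^4 = +1.
Reciprocity: 9 ≡ 1 and 205 ≡ 1 (mod 4), so (9/205) = +(205/9).
Reduce top mod 9: now compute (7/9).
Reciprocity: 7 ≡ 3 and 9 ≡ 1 (mod 4), so (7/9) = +(9/7).
Reduce top mod 7: now compute (2/7).
Pull out 2: since 7 ≡ 7 (mod 8), (2/7) = +1.
Reached (1/7) = 1. Collecting the sign flips along the way, the symbol is +1.

1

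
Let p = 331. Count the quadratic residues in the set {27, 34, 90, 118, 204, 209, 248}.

(27/331) = -1 → non-residue.
(34/331) = -1 → non-residue.
(90/331) = -1 → non-residue.
(118/331) = +1 → QR.
(204/331) = -1 → non-residue.
(209/331) = -1 → non-residue.
(248/331) = -1 → non-residue.
Total quadratic residues among the 7: 1.

1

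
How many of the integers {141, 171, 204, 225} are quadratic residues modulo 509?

(141/509) = +1 → QR.
(171/509) = -1 → non-residue.
(204/509) = -1 → non-residue.
(225/509) = +1 → QR.
Total quadratic residues among the 4: 2.

2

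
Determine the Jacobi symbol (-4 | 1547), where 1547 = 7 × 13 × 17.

-1

First reduce: -4 ≡ 1543 (mod 1547).
Reciprocity: 1543 ≡ 3 and 1547 ≡ 3 (mod 4), so (1543/1547) = −(1547/1543).
Reduce top mod 1543: now compute (4/1543).
Pull out 2^2: since 1543 ≡ 7 (mod 8), (2/1543) = +1, so (2/1543)^2 = +1.
Reached (1/1543) = 1. Collecting the sign flips along the way, the symbol is -1.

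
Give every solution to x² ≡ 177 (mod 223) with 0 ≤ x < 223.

Since 223 ≡ 3 (mod 4), a square root of 177 is 177^((223+1)/4) = 177^56 mod 223.
Repeated squaring: 177^2≡109, 177^4≡62, 177^8≡53, 177^16≡133, 177^32≡72 (mod 223).
177^56 = 177^(32+16+8) ≡ 203 (mod 223).
Check: 203² = 41209 ≡ 177 (mod 223). The two roots are 20 and 203.

20, 203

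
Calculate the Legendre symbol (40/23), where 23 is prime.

-1

Euler's criterion: (40/23) ≡ 17^11 (mod 23).
17^2 ≡ 13 (mod 23)
17^4 ≡ 8 (mod 23)
17^8 ≡ 18 (mod 23)
17^11 = 17^(8+2+1) ≡ 22 (mod 23).
Result is 22 ≡ −1, so (40/23) = −1.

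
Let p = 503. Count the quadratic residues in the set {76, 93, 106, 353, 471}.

(76/503) = -1 → non-residue.
(93/503) = -1 → non-residue.
(106/503) = -1 → non-residue.
(353/503) = -1 → non-residue.
(471/503) = -1 → non-residue.
Total quadratic residues among the 5: 0.

0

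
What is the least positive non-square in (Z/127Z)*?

(2/127) = +1, so 2 is a residue.
(3/127) = −1, so 3 is the smallest positive non-residue mod 127.

3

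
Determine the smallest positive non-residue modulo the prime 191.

(2/191) = +1, so 2 is a residue.
(3/191) = +1, so 3 is a residue.
(4/191) = +1, so 4 is a residue.
(5/191) = +1, so 5 is a residue.
(6/191) = +1, so 6 is a residue.
(7/191) = −1, so 7 is the smallest positive non-residue mod 191.

7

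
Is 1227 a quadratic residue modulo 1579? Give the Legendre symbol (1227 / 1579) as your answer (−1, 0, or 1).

1

Reciprocity: 1227 ≡ 3 and 1579 ≡ 3 (mod 4), so (1227/1579) = −(1579/1227).
Reduce top mod 1227: now compute (352/1227).
Pull out 2^5: since 1227 ≡ 3 (mod 8), (2/1227) = -1, so (2/1227)^5 = -1.
Reciprocity: 11 ≡ 3 and 1227 ≡ 3 (mod 4), so (11/1227) = −(1227/11).
Reduce top mod 11: now compute (6/11).
Pull out 2: since 11 ≡ 3 (mod 8), (2/11) = -1.
Reciprocity: 3 ≡ 3 and 11 ≡ 3 (mod 4), so (3/11) = −(11/3).
Reduce top mod 3: now compute (2/3).
Pull out 2: since 3 ≡ 3 (mod 8), (2/3) = -1.
Reached (1/3) = 1. Collecting the sign flips along the way, the symbol is +1.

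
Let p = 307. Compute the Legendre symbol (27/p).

Reciprocity: 27 ≡ 3 and 307 ≡ 3 (mod 4), so (27/307) = −(307/27).
Reduce top mod 27: now compute (10/27).
Pull out 2: since 27 ≡ 3 (mod 8), (2/27) = -1.
Reciprocity: 5 ≡ 1 and 27 ≡ 3 (mod 4), so (5/27) = +(27/5).
Reduce top mod 5: now compute (2/5).
Pull out 2: since 5 ≡ 5 (mod 8), (2/5) = -1.
Reached (1/5) = 1. Collecting the sign flips along the way, the symbol is -1.

-1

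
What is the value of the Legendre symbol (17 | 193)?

-1

Reciprocity: 17 ≡ 1 and 193 ≡ 1 (mod 4), so (17/193) = +(193/17).
Reduce top mod 17: now compute (6/17).
Pull out 2: since 17 ≡ 1 (mod 8), (2/17) = +1.
Reciprocity: 3 ≡ 3 and 17 ≡ 1 (mod 4), so (3/17) = +(17/3).
Reduce top mod 3: now compute (2/3).
Pull out 2: since 3 ≡ 3 (mod 8), (2/3) = -1.
Reached (1/3) = 1. Collecting the sign flips along the way, the symbol is -1.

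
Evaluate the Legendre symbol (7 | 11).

Euler's criterion: (7/11) ≡ 7^5 (mod 11).
7^2 ≡ 5 (mod 11)
7^4 ≡ 3 (mod 11)
7^5 = 7^(4+1) ≡ 10 (mod 11).
Result is 10 ≡ −1, so (7/11) = −1.

-1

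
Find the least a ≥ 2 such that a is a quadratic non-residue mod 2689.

(2/2689) = +1, so 2 is a residue.
(3/2689) = +1, so 3 is a residue.
(4/2689) = +1, so 4 is a residue.
(5/2689) = +1, so 5 is a residue.
(6/2689) = +1, so 6 is a residue.
(7/2689) = +1, so 7 is a residue.
(8/2689) = +1, so 8 is a residue.
(9/2689) = +1, so 9 is a residue.
(10/2689) = +1, so 10 is a residue.
(11/2689) = +1, so 11 is a residue.
(12/2689) = +1, so 12 is a residue.
(13/2689) = −1, so 13 is the smallest positive non-residue mod 2689.

13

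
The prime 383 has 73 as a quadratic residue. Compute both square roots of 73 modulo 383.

Since 383 ≡ 3 (mod 4), a square root of 73 is 73^((383+1)/4) = 73^96 mod 383.
Repeated squaring: 73^2≡350, 73^4≡323, 73^8≡153, 73^16≡46, 73^32≡201, 73^64≡186 (mod 383).
73^96 = 73^(64+32) ≡ 235 (mod 383).
Check: 235² = 55225 ≡ 73 (mod 383). The two roots are 148 and 235.

148, 235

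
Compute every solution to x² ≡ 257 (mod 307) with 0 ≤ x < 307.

74, 233

Since 307 ≡ 3 (mod 4), a square root of 257 is 257^((307+1)/4) = 257^77 mod 307.
Repeated squaring: 257^2≡44, 257^4≡94, 257^8≡240, 257^16≡191, 257^32≡255, 257^64≡248 (mod 307).
257^77 = 257^(64+8+4+1) ≡ 233 (mod 307).
Check: 233² = 54289 ≡ 257 (mod 307). The two roots are 74 and 233.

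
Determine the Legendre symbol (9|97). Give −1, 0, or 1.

1

Reciprocity: 9 ≡ 1 and 97 ≡ 1 (mod 4), so (9/97) = +(97/9).
Reduce top mod 9: now compute (7/9).
Reciprocity: 7 ≡ 3 and 9 ≡ 1 (mod 4), so (7/9) = +(9/7).
Reduce top mod 7: now compute (2/7).
Pull out 2: since 7 ≡ 7 (mod 8), (2/7) = +1.
Reached (1/7) = 1. Collecting the sign flips along the way, the symbol is +1.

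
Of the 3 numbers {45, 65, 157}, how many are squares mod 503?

0

(45/503) = -1 → non-residue.
(65/503) = -1 → non-residue.
(157/503) = -1 → non-residue.
Total quadratic residues among the 3: 0.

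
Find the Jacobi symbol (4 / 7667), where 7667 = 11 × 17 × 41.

1

Pull out 2^2: since 7667 ≡ 3 (mod 8), (2/7667) = -1, so (2/7667)^2 = +1.
Reached (1/7667) = 1. Collecting the sign flips along the way, the symbol is +1.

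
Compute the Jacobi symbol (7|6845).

Reciprocity: 7 ≡ 3 and 6845 ≡ 1 (mod 4), so (7/6845) = +(6845/7).
Reduce top mod 7: now compute (6/7).
Pull out 2: since 7 ≡ 7 (mod 8), (2/7) = +1.
Reciprocity: 3 ≡ 3 and 7 ≡ 3 (mod 4), so (3/7) = −(7/3).
Reduce top mod 3: now compute (1/3).
Reached (1/3) = 1. Collecting the sign flips along the way, the symbol is -1.

-1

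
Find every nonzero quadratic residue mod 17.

Square k = 1,…,8 (k and 17−k give the same square):
1²=1, 2²=4, 3²=9, 4²=16, 5²≡8, 6²≡2, 7²≡15, 8²≡13 (mod 17).
So the quadratic residues mod 17 are {1, 2, 4, 8, 9, 13, 15, 16}.

1 2 4 8 9 13 15 16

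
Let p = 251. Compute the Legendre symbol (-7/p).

-1

Euler's criterion: (-7/251) ≡ 244^125 (mod 251).
244^2 ≡ 49 (mod 251)
244^4 ≡ 142 (mod 251)
244^8 ≡ 84 (mod 251)
244^16 ≡ 28 (mod 251)
244^32 ≡ 31 (mod 251)
244^64 ≡ 208 (mod 251)
244^125 = 244^(64+32+16+8+4+1) ≡ 250 (mod 251).
Result is 250 ≡ −1, so (-7/251) = −1.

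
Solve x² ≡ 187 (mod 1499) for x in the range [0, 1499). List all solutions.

216, 1283

Since 1499 ≡ 3 (mod 4), a square root of 187 is 187^((1499+1)/4) = 187^375 mod 1499.
Repeated squaring: 187^2≡492, 187^4≡725, 187^8≡975, 187^16≡259, 187^32≡1125, 187^64≡469, 187^128≡1107, 187^256≡766 (mod 1499).
187^375 = 187^(256+64+32+16+4+2+1) ≡ 1283 (mod 1499).
Check: 1283² = 1646089 ≡ 187 (mod 1499). The two roots are 216 and 1283.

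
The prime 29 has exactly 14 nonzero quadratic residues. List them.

1,4,5,6,7,9,13,16,20,22,23,24,25,28

Square k = 1,…,14 (k and 29−k give the same square):
1²=1, 2²=4, 3²=9, 4²=16, 5²=25, 6²≡7, 7²≡20, 8²≡6, 9²≡23, 10²≡13, 11²≡5, 12²≡28, 13²≡24, 14²≡22 (mod 29).
So the quadratic residues mod 29 are {1, 4, 5, 6, 7, 9, 13, 16, 20, 22, 23, 24, 25, 28}.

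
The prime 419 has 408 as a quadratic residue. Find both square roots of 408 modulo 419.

Since 419 ≡ 3 (mod 4), a square root of 408 is 408^((419+1)/4) = 408^105 mod 419.
Repeated squaring: 408^2≡121, 408^4≡395, 408^8≡157, 408^16≡347, 408^32≡156, 408^64≡34 (mod 419).
408^105 = 408^(64+32+8+1) ≡ 170 (mod 419).
Check: 170² = 28900 ≡ 408 (mod 419). The two roots are 170 and 249.

170, 249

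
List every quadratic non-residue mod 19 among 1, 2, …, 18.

Square k = 1,…,9 (k and 19−k give the same square):
1²=1, 2²=4, 3²=9, 4²=16, 5²≡6, 6²≡17, 7²≡11, 8²≡7, 9²≡5 (mod 19).
The residues are {1, 4, 5, 6, 7, 9, 11, 16, 17}; the non-residues are the remaining 9 nonzero classes.

2,3,8,10,12,13,14,15,18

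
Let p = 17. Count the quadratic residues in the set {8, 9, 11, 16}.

(8/17) = +1 → QR.
(9/17) = +1 → QR.
(11/17) = -1 → non-residue.
(16/17) = +1 → QR.
Total quadratic residues among the 4: 3.

3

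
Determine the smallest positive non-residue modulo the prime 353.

(2/353) = +1, so 2 is a residue.
(3/353) = −1, so 3 is the smallest positive non-residue mod 353.

3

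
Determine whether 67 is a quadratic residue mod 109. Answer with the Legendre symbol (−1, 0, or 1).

Euler's criterion: (67/109) ≡ 67^54 (mod 109).
67^2 ≡ 20 (mod 109)
67^4 ≡ 73 (mod 109)
67^8 ≡ 97 (mod 109)
67^16 ≡ 35 (mod 109)
67^32 ≡ 26 (mod 109)
67^54 = 67^(32+16+4+2) ≡ 108 (mod 109).
Result is 108 ≡ −1, so (67/109) = −1.

-1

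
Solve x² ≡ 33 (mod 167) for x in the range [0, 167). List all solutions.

37, 130

Since 167 ≡ 3 (mod 4), a square root of 33 is 33^((167+1)/4) = 33^42 mod 167.
Repeated squaring: 33^2≡87, 33^4≡54, 33^8≡77, 33^16≡84, 33^32≡42 (mod 167).
33^42 = 33^(32+8+2) ≡ 130 (mod 167).
Check: 130² = 16900 ≡ 33 (mod 167). The two roots are 37 and 130.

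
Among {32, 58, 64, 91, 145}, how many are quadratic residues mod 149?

(32/149) = -1 → non-residue.
(58/149) = -1 → non-residue.
(64/149) = +1 → QR.
(91/149) = -1 → non-residue.
(145/149) = +1 → QR.
Total quadratic residues among the 5: 2.

2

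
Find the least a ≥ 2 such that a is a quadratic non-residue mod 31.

3

(2/31) = +1, so 2 is a residue.
(3/31) = −1, so 3 is the smallest positive non-residue mod 31.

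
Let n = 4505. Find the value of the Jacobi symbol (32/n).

Pull out 2^5: since 4505 ≡ 1 (mod 8), (2/4505) = +1, so (2/4505)^5 = +1.
Reached (1/4505) = 1. Collecting the sign flips along the way, the symbol is +1.

1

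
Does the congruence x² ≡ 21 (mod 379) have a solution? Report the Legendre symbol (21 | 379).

Euler's criterion: (21/379) ≡ 21^189 (mod 379).
21^2 ≡ 62 (mod 379)
21^4 ≡ 54 (mod 379)
21^8 ≡ 263 (mod 379)
21^16 ≡ 191 (mod 379)
21^32 ≡ 97 (mod 379)
21^64 ≡ 313 (mod 379)
21^128 ≡ 187 (mod 379)
21^189 = 21^(128+32+16+8+4+1) ≡ 1 (mod 379).
Result is 1, so (21/379) = 1.

1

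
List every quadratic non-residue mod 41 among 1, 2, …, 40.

Square k = 1,…,20 (k and 41−k give the same square):
1²=1, 2²=4, 3²=9, 4²=16, 5²=25, 6²=36, 7²≡8, 8²≡23, 9²≡40, 10²≡18, 11²≡39, 12²≡21, 13²≡5, 14²≡32, 15²≡20, 16²≡10, 17²≡2, 18²≡37, 19²≡33, 20²≡31 (mod 41).
The residues are {1, 2, 4, 5, 8, 9, 10, 16, 18, 20, 21, 23, 25, 31, 32, 33, 36, 37, 39, 40}; the non-residues are the remaining 20 nonzero classes.

3,6,7,11,12,13,14,15,17,19,22,24,26,27,28,29,30,34,35,38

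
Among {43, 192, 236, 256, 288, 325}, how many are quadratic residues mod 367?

(43/367) = -1 → non-residue.
(192/367) = -1 → non-residue.
(236/367) = +1 → QR.
(256/367) = +1 → QR.
(288/367) = +1 → QR.
(325/367) = +1 → QR.
Total quadratic residues among the 6: 4.

4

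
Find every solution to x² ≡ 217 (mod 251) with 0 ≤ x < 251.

Since 251 ≡ 3 (mod 4), a square root of 217 is 217^((251+1)/4) = 217^63 mod 251.
Repeated squaring: 217^2≡152, 217^4≡12, 217^8≡144, 217^16≡154, 217^32≡122 (mod 251).
217^63 = 217^(32+16+8+4+2+1) ≡ 79 (mod 251).
Check: 79² = 6241 ≡ 217 (mod 251). The two roots are 79 and 172.

79, 172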